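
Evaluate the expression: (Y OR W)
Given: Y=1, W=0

Substituting: (1 OR 0)
= 1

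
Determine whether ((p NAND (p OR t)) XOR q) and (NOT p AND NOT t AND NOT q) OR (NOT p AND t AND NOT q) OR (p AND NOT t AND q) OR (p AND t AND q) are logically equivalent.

Yes, they are equivalent — the two output columns agree on all 8 assignments:
p | t | q | Expression 1 | Expression 2
---------------------------------------
0 | 0 | 0 | 1 | 1
0 | 0 | 1 | 0 | 0
0 | 1 | 0 | 1 | 1
0 | 1 | 1 | 0 | 0
1 | 0 | 0 | 0 | 0
1 | 0 | 1 | 1 | 1
1 | 1 | 0 | 0 | 0
1 | 1 | 1 | 1 | 1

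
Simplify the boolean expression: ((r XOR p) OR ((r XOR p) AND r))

By absorption (E OR (E AND v) = E):
= (r XOR p)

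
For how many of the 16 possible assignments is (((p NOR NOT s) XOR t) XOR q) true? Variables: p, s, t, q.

Satisfying assignments: (0,0,0,1), (0,0,1,0), (0,1,0,0), (0,1,1,1), (1,0,0,1), (1,0,1,0), (1,1,0,1), (1,1,1,0)
Count: 8 out of 16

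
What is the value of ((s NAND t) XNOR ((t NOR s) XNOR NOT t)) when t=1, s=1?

Substituting: ((1 NAND 1) XNOR ((1 NOR 1) XNOR NOT 1))
= 0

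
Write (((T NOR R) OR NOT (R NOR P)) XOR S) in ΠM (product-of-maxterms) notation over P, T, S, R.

ΠM(2, 3, 4, 7, 10, 11, 14, 15) = (P OR T OR NOT S OR R) AND (P OR T OR NOT S OR NOT R) AND (P OR NOT T OR S OR R) AND (P OR NOT T OR NOT S OR NOT R) AND (NOT P OR T OR NOT S OR R) AND (NOT P OR T OR NOT S OR NOT R) AND (NOT P OR NOT T OR NOT S OR R) AND (NOT P OR NOT T OR NOT S OR NOT R)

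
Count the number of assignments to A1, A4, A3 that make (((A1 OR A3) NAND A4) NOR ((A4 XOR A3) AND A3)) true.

Satisfying assignments: (0,1,1), (1,1,0), (1,1,1)
Count: 3 out of 8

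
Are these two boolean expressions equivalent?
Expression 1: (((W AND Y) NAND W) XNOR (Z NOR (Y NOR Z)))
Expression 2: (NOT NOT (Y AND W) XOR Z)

No. Counterexample: with Y=0, Z=1, W=0, Expression 1 = 0 but Expression 2 = 1.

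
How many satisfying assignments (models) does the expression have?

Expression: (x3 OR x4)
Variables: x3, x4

Satisfying assignments: (0,1), (1,0), (1,1)
Count: 3 out of 4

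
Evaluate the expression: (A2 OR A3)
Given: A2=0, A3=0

Substituting: (0 OR 0)
= 0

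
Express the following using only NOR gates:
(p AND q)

((p NOR p) NOR (q NOR q))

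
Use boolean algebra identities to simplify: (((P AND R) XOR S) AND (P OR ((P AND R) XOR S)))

By absorption (E AND (E OR v) = E):
= ((P AND R) XOR S)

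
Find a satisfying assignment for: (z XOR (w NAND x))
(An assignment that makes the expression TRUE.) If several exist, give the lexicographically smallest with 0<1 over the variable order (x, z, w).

x=0, z=0, w=0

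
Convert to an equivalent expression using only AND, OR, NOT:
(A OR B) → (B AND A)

NOT (A OR B) OR (B AND A)
(Implication elimination: A → B = NOT A OR B)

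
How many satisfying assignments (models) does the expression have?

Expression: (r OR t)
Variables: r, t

Satisfying assignments: (0,1), (1,0), (1,1)
Count: 3 out of 4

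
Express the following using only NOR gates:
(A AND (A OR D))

((A NOR A) NOR (((A NOR D) NOR (A NOR D)) NOR ((A NOR D) NOR (A NOR D))))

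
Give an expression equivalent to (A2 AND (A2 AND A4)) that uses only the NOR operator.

((A2 NOR A2) NOR (((A2 NOR A2) NOR (A4 NOR A4)) NOR ((A2 NOR A2) NOR (A4 NOR A4))))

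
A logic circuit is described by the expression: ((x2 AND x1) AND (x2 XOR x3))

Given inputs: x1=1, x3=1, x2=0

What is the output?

Substituting: ((0 AND 1) AND (0 XOR 1))
= 0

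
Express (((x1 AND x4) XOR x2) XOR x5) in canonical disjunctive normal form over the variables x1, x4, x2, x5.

(NOT x1 AND NOT x4 AND NOT x2 AND x5) OR (NOT x1 AND NOT x4 AND x2 AND NOT x5) OR (NOT x1 AND x4 AND NOT x2 AND x5) OR (NOT x1 AND x4 AND x2 AND NOT x5) OR (x1 AND NOT x4 AND NOT x2 AND x5) OR (x1 AND NOT x4 AND x2 AND NOT x5) OR (x1 AND x4 AND NOT x2 AND NOT x5) OR (x1 AND x4 AND x2 AND x5)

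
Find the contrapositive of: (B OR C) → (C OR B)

Contrapositive: NOT (C OR B) → NOT (B OR C)
Note: A statement and its contrapositive are logically equivalent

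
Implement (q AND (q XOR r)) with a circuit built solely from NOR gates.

((q NOR q) NOR (((((q NOR r) NOR (q NOR r)) NOR ((q NOR r) NOR (q NOR r))) NOR ((((q NOR q) NOR (r NOR r)) NOR ((q NOR q) NOR (r NOR r))) NOR (((q NOR q) NOR (r NOR r)) NOR ((q NOR q) NOR (r NOR r))))) NOR ((((q NOR r) NOR (q NOR r)) NOR ((q NOR r) NOR (q NOR r))) NOR ((((q NOR q) NOR (r NOR r)) NOR ((q NOR q) NOR (r NOR r))) NOR (((q NOR q) NOR (r NOR r)) NOR ((q NOR q) NOR (r NOR r)))))))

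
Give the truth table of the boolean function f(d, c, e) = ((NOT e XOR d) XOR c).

d | c | e | Output
------------------
0 | 0 | 0 | 1
0 | 0 | 1 | 0
0 | 1 | 0 | 0
0 | 1 | 1 | 1
1 | 0 | 0 | 0
1 | 0 | 1 | 1
1 | 1 | 0 | 1
1 | 1 | 1 | 0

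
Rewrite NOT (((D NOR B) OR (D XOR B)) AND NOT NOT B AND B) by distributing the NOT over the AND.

NOT ((D NOR B) OR (D XOR B)) OR NOT B OR NOT B
De Morgan's: NOT(AND of terms) = OR of negations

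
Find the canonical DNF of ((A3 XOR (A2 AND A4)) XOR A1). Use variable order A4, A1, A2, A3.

(NOT A4 AND NOT A1 AND NOT A2 AND A3) OR (NOT A4 AND NOT A1 AND A2 AND A3) OR (NOT A4 AND A1 AND NOT A2 AND NOT A3) OR (NOT A4 AND A1 AND A2 AND NOT A3) OR (A4 AND NOT A1 AND NOT A2 AND A3) OR (A4 AND NOT A1 AND A2 AND NOT A3) OR (A4 AND A1 AND NOT A2 AND NOT A3) OR (A4 AND A1 AND A2 AND A3)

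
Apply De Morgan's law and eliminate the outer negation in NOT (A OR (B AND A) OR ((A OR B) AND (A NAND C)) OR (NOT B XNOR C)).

NOT A AND NOT (B AND A) AND NOT ((A OR B) AND (A NAND C)) AND NOT (NOT B XNOR C)
De Morgan's: NOT(OR of terms) = AND of negations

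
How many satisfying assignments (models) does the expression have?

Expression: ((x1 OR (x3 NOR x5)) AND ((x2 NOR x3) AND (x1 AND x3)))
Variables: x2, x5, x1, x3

No assignment satisfies the expression.
Count: 0 out of 16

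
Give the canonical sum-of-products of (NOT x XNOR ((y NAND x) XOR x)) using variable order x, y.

Σm(0, 1, 2) = (NOT x AND NOT y) OR (NOT x AND y) OR (x AND NOT y)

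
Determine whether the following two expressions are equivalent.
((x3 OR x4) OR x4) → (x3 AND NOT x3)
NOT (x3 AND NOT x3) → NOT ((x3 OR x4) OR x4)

Yes, Contrapositive is always equivalent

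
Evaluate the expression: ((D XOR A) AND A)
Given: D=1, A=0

Substituting: ((1 XOR 0) AND 0)
= 0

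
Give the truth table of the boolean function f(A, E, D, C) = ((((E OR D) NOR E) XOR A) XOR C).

A | E | D | C | Output
----------------------
0 | 0 | 0 | 0 | 1
0 | 0 | 0 | 1 | 0
0 | 0 | 1 | 0 | 0
0 | 0 | 1 | 1 | 1
0 | 1 | 0 | 0 | 0
0 | 1 | 0 | 1 | 1
0 | 1 | 1 | 0 | 0
0 | 1 | 1 | 1 | 1
1 | 0 | 0 | 0 | 0
1 | 0 | 0 | 1 | 1
1 | 0 | 1 | 0 | 1
1 | 0 | 1 | 1 | 0
1 | 1 | 0 | 0 | 1
1 | 1 | 0 | 1 | 0
1 | 1 | 1 | 0 | 1
1 | 1 | 1 | 1 | 0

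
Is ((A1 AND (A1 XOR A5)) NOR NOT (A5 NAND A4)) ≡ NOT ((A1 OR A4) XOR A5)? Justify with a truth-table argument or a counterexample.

No. Counterexample: with A1=0, A5=0, A4=1, Expression 1 = 1 but Expression 2 = 0.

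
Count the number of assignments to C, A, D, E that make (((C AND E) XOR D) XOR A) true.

Satisfying assignments: (0,0,1,0), (0,0,1,1), (0,1,0,0), (0,1,0,1), (1,0,0,1), (1,0,1,0), (1,1,0,0), (1,1,1,1)
Count: 8 out of 16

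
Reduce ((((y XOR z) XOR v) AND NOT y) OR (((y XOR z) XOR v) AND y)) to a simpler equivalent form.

By distribution ((E AND v) OR (E AND NOT v) = E):
= ((y XOR z) XOR v)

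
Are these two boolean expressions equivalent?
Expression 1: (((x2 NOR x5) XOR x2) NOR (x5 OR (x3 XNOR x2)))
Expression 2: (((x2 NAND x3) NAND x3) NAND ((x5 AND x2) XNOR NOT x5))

No. Counterexample: with x5=0, x3=0, x2=0, Expression 1 = 0 but Expression 2 = 1.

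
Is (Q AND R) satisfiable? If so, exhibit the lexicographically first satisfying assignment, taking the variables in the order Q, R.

Q=1, R=1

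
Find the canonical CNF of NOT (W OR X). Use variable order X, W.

(X OR NOT W) AND (NOT X OR W) AND (NOT X OR NOT W)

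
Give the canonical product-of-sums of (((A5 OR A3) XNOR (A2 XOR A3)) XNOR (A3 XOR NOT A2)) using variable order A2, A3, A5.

ΠM(1, 2, 3, 5, 6, 7) = (A2 OR A3 OR NOT A5) AND (A2 OR NOT A3 OR A5) AND (A2 OR NOT A3 OR NOT A5) AND (NOT A2 OR A3 OR NOT A5) AND (NOT A2 OR NOT A3 OR A5) AND (NOT A2 OR NOT A3 OR NOT A5)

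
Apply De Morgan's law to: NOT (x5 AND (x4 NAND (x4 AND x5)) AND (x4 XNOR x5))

NOT x5 OR NOT (x4 NAND (x4 AND x5)) OR NOT (x4 XNOR x5)
De Morgan's: NOT(AND of terms) = OR of negations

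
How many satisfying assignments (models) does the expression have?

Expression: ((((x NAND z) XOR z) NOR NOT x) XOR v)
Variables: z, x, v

Satisfying assignments: (0,0,1), (0,1,1), (1,0,1), (1,1,1)
Count: 4 out of 8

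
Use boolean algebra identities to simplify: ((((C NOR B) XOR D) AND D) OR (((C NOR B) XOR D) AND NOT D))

By distribution ((E AND v) OR (E AND NOT v) = E):
= ((C NOR B) XOR D)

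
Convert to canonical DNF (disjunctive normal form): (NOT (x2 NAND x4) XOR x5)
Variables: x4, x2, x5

(NOT x4 AND NOT x2 AND x5) OR (NOT x4 AND x2 AND x5) OR (x4 AND NOT x2 AND x5) OR (x4 AND x2 AND NOT x5)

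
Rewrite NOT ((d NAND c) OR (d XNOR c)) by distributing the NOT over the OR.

NOT (d NAND c) AND NOT (d XNOR c)
De Morgan's: NOT(OR of terms) = AND of negations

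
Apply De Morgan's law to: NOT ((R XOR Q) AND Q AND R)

NOT (R XOR Q) OR NOT Q OR NOT R
De Morgan's: NOT(AND of terms) = OR of negations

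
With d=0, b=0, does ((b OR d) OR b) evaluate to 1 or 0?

Substituting: ((0 OR 0) OR 0)
= 0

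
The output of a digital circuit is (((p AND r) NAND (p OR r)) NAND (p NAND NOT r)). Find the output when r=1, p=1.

Substituting: (((1 AND 1) NAND (1 OR 1)) NAND (1 NAND NOT 1))
= 1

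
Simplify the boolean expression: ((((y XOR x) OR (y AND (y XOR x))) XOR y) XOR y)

By XOR self-cancellation ((E XOR v) XOR v = E) then absorption (E OR (E AND v) = E):
= (y XOR x)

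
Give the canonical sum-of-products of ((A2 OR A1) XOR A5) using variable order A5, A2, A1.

Σm(1, 2, 3, 4) = (NOT A5 AND NOT A2 AND A1) OR (NOT A5 AND A2 AND NOT A1) OR (NOT A5 AND A2 AND A1) OR (A5 AND NOT A2 AND NOT A1)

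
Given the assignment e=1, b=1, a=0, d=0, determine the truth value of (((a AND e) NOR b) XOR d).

Substituting: (((0 AND 1) NOR 1) XOR 0)
= 0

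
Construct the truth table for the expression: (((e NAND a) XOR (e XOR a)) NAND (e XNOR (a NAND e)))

e | a | Output
--------------
0 | 0 | 1
0 | 1 | 1
1 | 0 | 1
1 | 1 | 1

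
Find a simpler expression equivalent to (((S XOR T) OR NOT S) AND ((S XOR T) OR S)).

By distribution ((E OR v) AND (E OR NOT v) = E):
= (S XOR T)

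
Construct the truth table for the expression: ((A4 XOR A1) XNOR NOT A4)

A4 | A1 | Output
----------------
0 | 0 | 0
0 | 1 | 1
1 | 0 | 0
1 | 1 | 1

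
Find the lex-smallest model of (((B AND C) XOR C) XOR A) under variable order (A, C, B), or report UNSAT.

A=0, C=1, B=0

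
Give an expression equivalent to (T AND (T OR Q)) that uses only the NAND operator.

((T NAND ((T NAND T) NAND (Q NAND Q))) NAND (T NAND ((T NAND T) NAND (Q NAND Q))))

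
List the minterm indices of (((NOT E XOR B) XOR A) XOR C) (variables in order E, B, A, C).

Σm(0, 3, 5, 6, 9, 10, 12, 15) = (NOT E AND NOT B AND NOT A AND NOT C) OR (NOT E AND NOT B AND A AND C) OR (NOT E AND B AND NOT A AND C) OR (NOT E AND B AND A AND NOT C) OR (E AND NOT B AND NOT A AND C) OR (E AND NOT B AND A AND NOT C) OR (E AND B AND NOT A AND NOT C) OR (E AND B AND A AND C)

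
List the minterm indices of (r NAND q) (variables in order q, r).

Σm(0, 1, 2) = (NOT q AND NOT r) OR (NOT q AND r) OR (q AND NOT r)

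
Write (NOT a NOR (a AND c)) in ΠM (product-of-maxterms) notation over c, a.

ΠM(0, 2, 3) = (c OR a) AND (NOT c OR a) AND (NOT c OR NOT a)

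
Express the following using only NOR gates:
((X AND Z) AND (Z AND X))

((((X NOR X) NOR (Z NOR Z)) NOR ((X NOR X) NOR (Z NOR Z))) NOR (((Z NOR Z) NOR (X NOR X)) NOR ((Z NOR Z) NOR (X NOR X))))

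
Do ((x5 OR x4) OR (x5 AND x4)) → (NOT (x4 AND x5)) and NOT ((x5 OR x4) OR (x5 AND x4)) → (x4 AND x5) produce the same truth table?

No, Inverse is not equivalent to original (counterexample: x4=0, x5=0)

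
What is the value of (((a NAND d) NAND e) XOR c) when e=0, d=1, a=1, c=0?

Substituting: (((1 NAND 1) NAND 0) XOR 0)
= 1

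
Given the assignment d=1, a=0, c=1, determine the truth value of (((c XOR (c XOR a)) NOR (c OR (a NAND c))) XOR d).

Substituting: (((1 XOR (1 XOR 0)) NOR (1 OR (0 NAND 1))) XOR 1)
= 1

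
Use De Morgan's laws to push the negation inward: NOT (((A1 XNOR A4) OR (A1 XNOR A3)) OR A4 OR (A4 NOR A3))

NOT ((A1 XNOR A4) OR (A1 XNOR A3)) AND NOT A4 AND NOT (A4 NOR A3)
De Morgan's: NOT(OR of terms) = AND of negations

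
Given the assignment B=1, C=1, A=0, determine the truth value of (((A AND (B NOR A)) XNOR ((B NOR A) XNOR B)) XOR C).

Substituting: (((0 AND (1 NOR 0)) XNOR ((1 NOR 0) XNOR 1)) XOR 1)
= 0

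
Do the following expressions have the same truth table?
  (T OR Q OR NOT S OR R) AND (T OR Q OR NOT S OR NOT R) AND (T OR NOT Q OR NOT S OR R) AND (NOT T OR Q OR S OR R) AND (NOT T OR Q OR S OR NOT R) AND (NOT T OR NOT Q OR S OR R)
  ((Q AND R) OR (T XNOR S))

Yes, they are equivalent — the two output columns agree on all 16 assignments:
T | Q | S | R | Expression 1 | Expression 2
-------------------------------------------
0 | 0 | 0 | 0 | 1 | 1
0 | 0 | 0 | 1 | 1 | 1
0 | 0 | 1 | 0 | 0 | 0
0 | 0 | 1 | 1 | 0 | 0
0 | 1 | 0 | 0 | 1 | 1
0 | 1 | 0 | 1 | 1 | 1
0 | 1 | 1 | 0 | 0 | 0
0 | 1 | 1 | 1 | 1 | 1
1 | 0 | 0 | 0 | 0 | 0
1 | 0 | 0 | 1 | 0 | 0
1 | 0 | 1 | 0 | 1 | 1
1 | 0 | 1 | 1 | 1 | 1
1 | 1 | 0 | 0 | 0 | 0
1 | 1 | 0 | 1 | 1 | 1
1 | 1 | 1 | 0 | 1 | 1
1 | 1 | 1 | 1 | 1 | 1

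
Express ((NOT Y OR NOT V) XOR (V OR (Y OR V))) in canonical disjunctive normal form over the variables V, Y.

(NOT V AND NOT Y) OR (V AND Y)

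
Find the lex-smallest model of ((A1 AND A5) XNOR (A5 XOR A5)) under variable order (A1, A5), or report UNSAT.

A1=0, A5=0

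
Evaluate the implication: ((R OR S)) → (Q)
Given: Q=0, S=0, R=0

Antecedent ((R OR S)) = 0; consequent (Q) = 0.
0 → 0 = 1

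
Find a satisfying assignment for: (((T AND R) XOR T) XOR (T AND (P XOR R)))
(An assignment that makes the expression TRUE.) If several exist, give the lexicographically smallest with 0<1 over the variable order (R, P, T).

R=0, P=0, T=1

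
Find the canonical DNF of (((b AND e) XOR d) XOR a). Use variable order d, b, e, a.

(NOT d AND NOT b AND NOT e AND a) OR (NOT d AND NOT b AND e AND a) OR (NOT d AND b AND NOT e AND a) OR (NOT d AND b AND e AND NOT a) OR (d AND NOT b AND NOT e AND NOT a) OR (d AND NOT b AND e AND NOT a) OR (d AND b AND NOT e AND NOT a) OR (d AND b AND e AND a)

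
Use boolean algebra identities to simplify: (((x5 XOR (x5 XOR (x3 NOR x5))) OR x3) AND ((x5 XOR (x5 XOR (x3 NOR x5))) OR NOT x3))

By distribution ((E OR v) AND (E OR NOT v) = E) then XOR self-cancellation ((E XOR v) XOR v = E):
= (x3 NOR x5)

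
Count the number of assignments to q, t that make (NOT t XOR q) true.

Satisfying assignments: (0,0), (1,1)
Count: 2 out of 4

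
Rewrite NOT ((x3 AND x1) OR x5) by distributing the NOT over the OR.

NOT (x3 AND x1) AND NOT x5
De Morgan's: NOT(OR of terms) = AND of negations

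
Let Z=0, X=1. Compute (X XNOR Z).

Substituting: (1 XNOR 0)
= 0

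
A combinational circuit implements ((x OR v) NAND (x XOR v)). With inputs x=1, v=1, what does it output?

Substituting: ((1 OR 1) NAND (1 XOR 1))
= 1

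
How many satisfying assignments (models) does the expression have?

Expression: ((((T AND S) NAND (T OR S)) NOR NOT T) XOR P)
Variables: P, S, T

Satisfying assignments: (0,1,1), (1,0,0), (1,0,1), (1,1,0)
Count: 4 out of 8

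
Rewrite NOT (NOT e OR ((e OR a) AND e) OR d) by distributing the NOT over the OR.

e AND NOT ((e OR a) AND e) AND NOT d
De Morgan's: NOT(OR of terms) = AND of negations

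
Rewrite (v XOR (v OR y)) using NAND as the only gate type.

((v NAND (v NAND ((v NAND v) NAND (y NAND y)))) NAND (((v NAND v) NAND (y NAND y)) NAND (v NAND ((v NAND v) NAND (y NAND y)))))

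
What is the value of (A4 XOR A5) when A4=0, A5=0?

Substituting: (0 XOR 0)
= 0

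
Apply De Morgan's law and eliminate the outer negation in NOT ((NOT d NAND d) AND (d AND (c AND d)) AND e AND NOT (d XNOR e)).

NOT (NOT d NAND d) OR NOT (d AND (c AND d)) OR NOT e OR (d XNOR e)
De Morgan's: NOT(AND of terms) = OR of negations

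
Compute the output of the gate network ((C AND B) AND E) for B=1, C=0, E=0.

Substituting: ((0 AND 1) AND 0)
= 0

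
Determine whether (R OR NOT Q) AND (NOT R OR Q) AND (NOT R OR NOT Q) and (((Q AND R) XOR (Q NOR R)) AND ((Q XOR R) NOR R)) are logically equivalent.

Yes, they are equivalent — the two output columns agree on all 4 assignments:
R | Q | Expression 1 | Expression 2
-----------------------------------
0 | 0 | 1 | 1
0 | 1 | 0 | 0
1 | 0 | 0 | 0
1 | 1 | 0 | 0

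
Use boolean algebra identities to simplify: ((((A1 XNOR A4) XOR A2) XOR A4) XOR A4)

By XOR self-cancellation ((E XOR v) XOR v = E):
= ((A1 XNOR A4) XOR A2)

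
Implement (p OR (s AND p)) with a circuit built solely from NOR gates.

((p NOR ((s NOR s) NOR (p NOR p))) NOR (p NOR ((s NOR s) NOR (p NOR p))))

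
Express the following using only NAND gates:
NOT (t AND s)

(((t NAND s) NAND (t NAND s)) NAND ((t NAND s) NAND (t NAND s)))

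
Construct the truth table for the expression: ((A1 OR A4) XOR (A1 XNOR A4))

A4 | A1 | Output
----------------
0 | 0 | 1
0 | 1 | 1
1 | 0 | 1
1 | 1 | 0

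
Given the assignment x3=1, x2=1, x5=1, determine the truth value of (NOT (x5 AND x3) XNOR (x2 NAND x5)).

Substituting: (NOT (1 AND 1) XNOR (1 NAND 1))
= 1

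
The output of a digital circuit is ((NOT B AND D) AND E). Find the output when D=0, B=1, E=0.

Substituting: ((NOT 1 AND 0) AND 0)
= 0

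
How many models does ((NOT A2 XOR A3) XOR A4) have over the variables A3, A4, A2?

Satisfying assignments: (0,0,0), (0,1,1), (1,0,1), (1,1,0)
Count: 4 out of 8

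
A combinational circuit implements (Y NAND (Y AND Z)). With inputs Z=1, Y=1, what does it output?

Substituting: (1 NAND (1 AND 1))
= 0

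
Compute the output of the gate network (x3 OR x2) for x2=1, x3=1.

Substituting: (1 OR 1)
= 1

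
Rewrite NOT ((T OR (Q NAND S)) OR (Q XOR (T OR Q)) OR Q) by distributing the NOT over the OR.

NOT (T OR (Q NAND S)) AND NOT (Q XOR (T OR Q)) AND NOT Q
De Morgan's: NOT(OR of terms) = AND of negations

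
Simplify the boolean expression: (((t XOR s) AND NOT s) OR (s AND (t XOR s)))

By distribution ((E AND v) OR (E AND NOT v) = E):
= (t XOR s)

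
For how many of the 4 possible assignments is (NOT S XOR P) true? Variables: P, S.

Satisfying assignments: (0,0), (1,1)
Count: 2 out of 4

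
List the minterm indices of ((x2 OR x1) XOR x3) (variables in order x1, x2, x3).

Σm(1, 2, 4, 6) = (NOT x1 AND NOT x2 AND x3) OR (NOT x1 AND x2 AND NOT x3) OR (x1 AND NOT x2 AND NOT x3) OR (x1 AND x2 AND NOT x3)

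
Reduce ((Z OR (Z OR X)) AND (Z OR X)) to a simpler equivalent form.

By absorption (E AND (E OR v) = E):
= (Z OR X)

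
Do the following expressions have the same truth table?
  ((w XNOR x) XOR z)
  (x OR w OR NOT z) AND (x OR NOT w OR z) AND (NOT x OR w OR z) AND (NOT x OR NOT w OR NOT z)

Yes, they are equivalent — the two output columns agree on all 8 assignments:
x | w | z | Expression 1 | Expression 2
---------------------------------------
0 | 0 | 0 | 1 | 1
0 | 0 | 1 | 0 | 0
0 | 1 | 0 | 0 | 0
0 | 1 | 1 | 1 | 1
1 | 0 | 0 | 0 | 0
1 | 0 | 1 | 1 | 1
1 | 1 | 0 | 1 | 1
1 | 1 | 1 | 0 | 0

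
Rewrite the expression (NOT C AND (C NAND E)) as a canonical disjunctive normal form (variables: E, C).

(NOT E AND NOT C) OR (E AND NOT C)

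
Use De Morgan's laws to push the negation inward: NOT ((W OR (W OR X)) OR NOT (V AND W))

NOT (W OR (W OR X)) AND (V AND W)
De Morgan's: NOT(OR of terms) = AND of negations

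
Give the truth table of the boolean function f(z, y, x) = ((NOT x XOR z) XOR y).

z | y | x | Output
------------------
0 | 0 | 0 | 1
0 | 0 | 1 | 0
0 | 1 | 0 | 0
0 | 1 | 1 | 1
1 | 0 | 0 | 0
1 | 0 | 1 | 1
1 | 1 | 0 | 1
1 | 1 | 1 | 0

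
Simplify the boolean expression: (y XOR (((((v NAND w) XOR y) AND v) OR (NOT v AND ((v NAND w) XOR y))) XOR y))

By XOR self-cancellation ((E XOR v) XOR v = E) then distribution ((E AND v) OR (E AND NOT v) = E):
= ((v NAND w) XOR y)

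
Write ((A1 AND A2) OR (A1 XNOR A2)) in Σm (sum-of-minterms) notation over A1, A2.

Σm(0, 3) = (NOT A1 AND NOT A2) OR (A1 AND A2)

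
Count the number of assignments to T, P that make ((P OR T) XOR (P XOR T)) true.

Satisfying assignments: (1,1)
Count: 1 out of 4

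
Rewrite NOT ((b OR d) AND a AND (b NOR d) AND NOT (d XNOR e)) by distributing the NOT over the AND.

NOT (b OR d) OR NOT a OR NOT (b NOR d) OR (d XNOR e)
De Morgan's: NOT(AND of terms) = OR of negations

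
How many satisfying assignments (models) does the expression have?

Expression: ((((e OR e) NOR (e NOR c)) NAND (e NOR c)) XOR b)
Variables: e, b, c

Satisfying assignments: (0,0,0), (0,0,1), (1,0,0), (1,0,1)
Count: 4 out of 8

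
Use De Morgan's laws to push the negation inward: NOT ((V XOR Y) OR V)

NOT (V XOR Y) AND NOT V
De Morgan's: NOT(OR of terms) = AND of negations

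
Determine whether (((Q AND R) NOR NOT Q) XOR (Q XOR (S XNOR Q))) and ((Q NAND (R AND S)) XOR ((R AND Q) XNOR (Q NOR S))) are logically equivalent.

No. Counterexample: with S=1, R=0, Q=1, Expression 1 = 1 but Expression 2 = 0.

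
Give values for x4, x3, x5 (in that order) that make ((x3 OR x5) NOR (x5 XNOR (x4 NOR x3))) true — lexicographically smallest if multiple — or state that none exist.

x4=0, x3=0, x5=0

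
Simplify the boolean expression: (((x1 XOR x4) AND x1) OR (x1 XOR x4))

By absorption (E OR (E AND v) = E):
= (x1 XOR x4)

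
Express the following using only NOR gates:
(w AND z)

((w NOR w) NOR (z NOR z))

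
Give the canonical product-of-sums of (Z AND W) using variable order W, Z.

ΠM(0, 1, 2) = (W OR Z) AND (W OR NOT Z) AND (NOT W OR Z)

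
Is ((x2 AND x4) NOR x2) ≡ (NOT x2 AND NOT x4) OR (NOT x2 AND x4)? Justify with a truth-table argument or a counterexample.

Yes, they are equivalent — the two output columns agree on all 4 assignments:
x2 | x4 | Expression 1 | Expression 2
-------------------------------------
0 | 0 | 1 | 1
0 | 1 | 1 | 1
1 | 0 | 0 | 0
1 | 1 | 0 | 0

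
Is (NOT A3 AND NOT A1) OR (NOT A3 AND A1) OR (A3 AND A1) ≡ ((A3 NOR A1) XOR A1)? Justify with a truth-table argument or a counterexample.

Yes, they are equivalent — the two output columns agree on all 4 assignments:
A3 | A1 | Expression 1 | Expression 2
-------------------------------------
0 | 0 | 1 | 1
0 | 1 | 1 | 1
1 | 0 | 0 | 0
1 | 1 | 1 | 1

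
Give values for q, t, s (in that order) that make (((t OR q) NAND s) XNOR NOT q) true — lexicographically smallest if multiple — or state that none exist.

q=0, t=0, s=0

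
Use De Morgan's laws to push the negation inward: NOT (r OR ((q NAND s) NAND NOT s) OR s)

NOT r AND NOT ((q NAND s) NAND NOT s) AND NOT s
De Morgan's: NOT(OR of terms) = AND of negations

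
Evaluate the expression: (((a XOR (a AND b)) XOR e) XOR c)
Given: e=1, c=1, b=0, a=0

Substituting: (((0 XOR (0 AND 0)) XOR 1) XOR 1)
= 0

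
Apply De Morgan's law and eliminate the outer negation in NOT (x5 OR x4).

NOT x5 AND NOT x4
De Morgan's: NOT(OR of terms) = AND of negations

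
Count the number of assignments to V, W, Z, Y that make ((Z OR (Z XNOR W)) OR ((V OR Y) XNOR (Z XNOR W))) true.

Satisfying assignments: (0,0,0,0), (0,0,0,1), (0,0,1,0), (0,0,1,1), (0,1,0,0), (0,1,1,0), (0,1,1,1), (1,0,0,0), (1,0,0,1), (1,0,1,0), (1,0,1,1), (1,1,1,0), (1,1,1,1)
Count: 13 out of 16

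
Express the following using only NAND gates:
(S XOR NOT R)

((S NAND (S NAND (R NAND R))) NAND ((R NAND R) NAND (S NAND (R NAND R))))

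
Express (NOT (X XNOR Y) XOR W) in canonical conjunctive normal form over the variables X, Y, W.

(X OR Y OR W) AND (X OR NOT Y OR NOT W) AND (NOT X OR Y OR NOT W) AND (NOT X OR NOT Y OR W)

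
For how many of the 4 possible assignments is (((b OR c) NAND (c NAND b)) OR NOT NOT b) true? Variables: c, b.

Satisfying assignments: (0,0), (0,1), (1,1)
Count: 3 out of 4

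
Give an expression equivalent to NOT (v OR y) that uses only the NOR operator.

(((v NOR y) NOR (v NOR y)) NOR ((v NOR y) NOR (v NOR y)))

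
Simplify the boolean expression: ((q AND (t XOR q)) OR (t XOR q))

By absorption (E OR (E AND v) = E):
= (t XOR q)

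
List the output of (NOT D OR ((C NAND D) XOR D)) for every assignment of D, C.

D | C | Output
--------------
0 | 0 | 1
0 | 1 | 1
1 | 0 | 0
1 | 1 | 1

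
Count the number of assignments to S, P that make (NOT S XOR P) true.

Satisfying assignments: (0,0), (1,1)
Count: 2 out of 4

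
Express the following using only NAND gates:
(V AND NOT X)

((V NAND (X NAND X)) NAND (V NAND (X NAND X)))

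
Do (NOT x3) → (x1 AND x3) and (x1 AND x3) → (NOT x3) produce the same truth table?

No, Converse is not equivalent to original (counterexample: x3=0, x1=0, x5=0)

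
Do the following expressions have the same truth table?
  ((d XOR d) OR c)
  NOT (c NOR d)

No. Counterexample: with d=1, c=0, Expression 1 = 0 but Expression 2 = 1.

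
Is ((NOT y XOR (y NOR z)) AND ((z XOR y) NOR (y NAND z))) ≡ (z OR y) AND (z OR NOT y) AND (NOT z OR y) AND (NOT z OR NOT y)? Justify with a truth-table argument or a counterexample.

Yes, they are equivalent — the two output columns agree on all 4 assignments:
z | y | Expression 1 | Expression 2
-----------------------------------
0 | 0 | 0 | 0
0 | 1 | 0 | 0
1 | 0 | 0 | 0
1 | 1 | 0 | 0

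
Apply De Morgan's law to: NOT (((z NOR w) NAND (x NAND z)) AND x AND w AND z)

NOT ((z NOR w) NAND (x NAND z)) OR NOT x OR NOT w OR NOT z
De Morgan's: NOT(AND of terms) = OR of negations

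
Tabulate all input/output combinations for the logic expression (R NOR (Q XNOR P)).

R | Q | P | Output
------------------
0 | 0 | 0 | 0
0 | 0 | 1 | 1
0 | 1 | 0 | 1
0 | 1 | 1 | 0
1 | 0 | 0 | 0
1 | 0 | 1 | 0
1 | 1 | 0 | 0
1 | 1 | 1 | 0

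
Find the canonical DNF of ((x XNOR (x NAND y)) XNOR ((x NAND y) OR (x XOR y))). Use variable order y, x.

(NOT y AND x) OR (y AND x)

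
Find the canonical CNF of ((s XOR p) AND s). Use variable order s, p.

(s OR p) AND (s OR NOT p) AND (NOT s OR NOT p)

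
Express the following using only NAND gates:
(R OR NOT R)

((R NAND R) NAND ((R NAND R) NAND (R NAND R)))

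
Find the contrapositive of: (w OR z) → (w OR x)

Contrapositive: NOT (w OR x) → NOT (w OR z)
Note: A statement and its contrapositive are logically equivalent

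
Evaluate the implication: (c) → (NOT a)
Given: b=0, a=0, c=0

Antecedent (c) = 0; consequent (NOT a) = 1.
0 → 1 = 1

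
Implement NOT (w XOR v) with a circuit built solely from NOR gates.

(((((w NOR v) NOR (w NOR v)) NOR ((w NOR v) NOR (w NOR v))) NOR ((((w NOR w) NOR (v NOR v)) NOR ((w NOR w) NOR (v NOR v))) NOR (((w NOR w) NOR (v NOR v)) NOR ((w NOR w) NOR (v NOR v))))) NOR ((((w NOR v) NOR (w NOR v)) NOR ((w NOR v) NOR (w NOR v))) NOR ((((w NOR w) NOR (v NOR v)) NOR ((w NOR w) NOR (v NOR v))) NOR (((w NOR w) NOR (v NOR v)) NOR ((w NOR w) NOR (v NOR v))))))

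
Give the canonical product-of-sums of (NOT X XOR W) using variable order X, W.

ΠM(1, 2) = (X OR NOT W) AND (NOT X OR W)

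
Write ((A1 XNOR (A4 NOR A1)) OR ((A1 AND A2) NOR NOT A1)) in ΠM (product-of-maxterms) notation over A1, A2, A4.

ΠM(0, 2, 6, 7) = (A1 OR A2 OR A4) AND (A1 OR NOT A2 OR A4) AND (NOT A1 OR NOT A2 OR A4) AND (NOT A1 OR NOT A2 OR NOT A4)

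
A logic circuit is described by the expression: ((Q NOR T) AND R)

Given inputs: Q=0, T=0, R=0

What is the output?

Substituting: ((0 NOR 0) AND 0)
= 0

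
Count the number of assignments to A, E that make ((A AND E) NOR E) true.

Satisfying assignments: (0,0), (1,0)
Count: 2 out of 4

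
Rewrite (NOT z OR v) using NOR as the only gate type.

(((z NOR z) NOR v) NOR ((z NOR z) NOR v))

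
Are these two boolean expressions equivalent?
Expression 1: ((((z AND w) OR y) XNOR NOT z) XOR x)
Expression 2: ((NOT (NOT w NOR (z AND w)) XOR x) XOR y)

No. Counterexample: with z=0, x=0, w=0, y=0, Expression 1 = 0 but Expression 2 = 1.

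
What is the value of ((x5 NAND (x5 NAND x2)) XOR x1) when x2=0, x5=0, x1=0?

Substituting: ((0 NAND (0 NAND 0)) XOR 0)
= 1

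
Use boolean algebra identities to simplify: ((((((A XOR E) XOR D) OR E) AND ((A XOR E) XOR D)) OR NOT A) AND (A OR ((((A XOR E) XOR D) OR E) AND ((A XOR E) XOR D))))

By distribution ((E OR v) AND (E OR NOT v) = E) then absorption (E AND (E OR v) = E):
= ((A XOR E) XOR D)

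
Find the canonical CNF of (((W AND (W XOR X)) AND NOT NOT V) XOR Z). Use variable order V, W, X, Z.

(V OR W OR X OR Z) AND (V OR W OR NOT X OR Z) AND (V OR NOT W OR X OR Z) AND (V OR NOT W OR NOT X OR Z) AND (NOT V OR W OR X OR Z) AND (NOT V OR W OR NOT X OR Z) AND (NOT V OR NOT W OR X OR NOT Z) AND (NOT V OR NOT W OR NOT X OR Z)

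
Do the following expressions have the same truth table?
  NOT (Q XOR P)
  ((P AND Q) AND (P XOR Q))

No. Counterexample: with Q=0, P=0, Expression 1 = 1 but Expression 2 = 0.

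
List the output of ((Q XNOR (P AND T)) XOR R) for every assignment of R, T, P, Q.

R | T | P | Q | Output
----------------------
0 | 0 | 0 | 0 | 1
0 | 0 | 0 | 1 | 0
0 | 0 | 1 | 0 | 1
0 | 0 | 1 | 1 | 0
0 | 1 | 0 | 0 | 1
0 | 1 | 0 | 1 | 0
0 | 1 | 1 | 0 | 0
0 | 1 | 1 | 1 | 1
1 | 0 | 0 | 0 | 0
1 | 0 | 0 | 1 | 1
1 | 0 | 1 | 0 | 0
1 | 0 | 1 | 1 | 1
1 | 1 | 0 | 0 | 0
1 | 1 | 0 | 1 | 1
1 | 1 | 1 | 0 | 1
1 | 1 | 1 | 1 | 0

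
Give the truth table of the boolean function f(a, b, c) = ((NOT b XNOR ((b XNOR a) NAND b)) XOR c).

a | b | c | Output
------------------
0 | 0 | 0 | 1
0 | 0 | 1 | 0
0 | 1 | 0 | 0
0 | 1 | 1 | 1
1 | 0 | 0 | 1
1 | 0 | 1 | 0
1 | 1 | 0 | 1
1 | 1 | 1 | 0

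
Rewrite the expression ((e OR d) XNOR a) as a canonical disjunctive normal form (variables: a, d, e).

(NOT a AND NOT d AND NOT e) OR (a AND NOT d AND e) OR (a AND d AND NOT e) OR (a AND d AND e)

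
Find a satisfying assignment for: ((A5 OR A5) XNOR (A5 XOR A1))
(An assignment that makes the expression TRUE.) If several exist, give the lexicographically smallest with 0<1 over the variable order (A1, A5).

A1=0, A5=0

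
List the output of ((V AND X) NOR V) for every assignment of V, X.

V | X | Output
--------------
0 | 0 | 1
0 | 1 | 1
1 | 0 | 0
1 | 1 | 0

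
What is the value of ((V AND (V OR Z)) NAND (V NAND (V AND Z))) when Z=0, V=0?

Substituting: ((0 AND (0 OR 0)) NAND (0 NAND (0 AND 0)))
= 1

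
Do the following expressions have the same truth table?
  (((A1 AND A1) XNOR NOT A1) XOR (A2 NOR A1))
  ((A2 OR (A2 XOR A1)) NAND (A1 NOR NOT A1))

No. Counterexample: with A2=0, A1=1, Expression 1 = 0 but Expression 2 = 1.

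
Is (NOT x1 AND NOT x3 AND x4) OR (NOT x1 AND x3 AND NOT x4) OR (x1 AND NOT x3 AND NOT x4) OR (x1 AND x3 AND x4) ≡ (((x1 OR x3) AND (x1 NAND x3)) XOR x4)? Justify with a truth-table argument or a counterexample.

Yes, they are equivalent — the two output columns agree on all 8 assignments:
x1 | x3 | x4 | Expression 1 | Expression 2
------------------------------------------
0 | 0 | 0 | 0 | 0
0 | 0 | 1 | 1 | 1
0 | 1 | 0 | 1 | 1
0 | 1 | 1 | 0 | 0
1 | 0 | 0 | 1 | 1
1 | 0 | 1 | 0 | 0
1 | 1 | 0 | 0 | 0
1 | 1 | 1 | 1 | 1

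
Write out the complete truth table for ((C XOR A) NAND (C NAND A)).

A | C | Output
--------------
0 | 0 | 1
0 | 1 | 0
1 | 0 | 0
1 | 1 | 1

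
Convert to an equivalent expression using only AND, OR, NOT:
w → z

NOT w OR z
(Implication elimination: A → B = NOT A OR B)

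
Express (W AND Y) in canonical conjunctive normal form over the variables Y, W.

(Y OR W) AND (Y OR NOT W) AND (NOT Y OR W)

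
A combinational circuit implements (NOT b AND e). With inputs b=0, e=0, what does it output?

Substituting: (NOT 0 AND 0)
= 0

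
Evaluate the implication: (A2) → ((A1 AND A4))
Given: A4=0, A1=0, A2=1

Antecedent (A2) = 1; consequent ((A1 AND A4)) = 0.
1 → 0 = 0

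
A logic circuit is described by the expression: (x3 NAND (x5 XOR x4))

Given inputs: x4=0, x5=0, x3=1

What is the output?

Substituting: (1 NAND (0 XOR 0))
= 1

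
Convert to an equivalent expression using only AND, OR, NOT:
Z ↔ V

(Z AND V) OR (NOT Z AND NOT V)
(Biconditional = both true or both false)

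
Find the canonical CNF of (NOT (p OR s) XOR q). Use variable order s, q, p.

(s OR q OR NOT p) AND (s OR NOT q OR p) AND (NOT s OR q OR p) AND (NOT s OR q OR NOT p)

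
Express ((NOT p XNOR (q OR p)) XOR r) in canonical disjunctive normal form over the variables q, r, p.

(NOT q AND r AND NOT p) OR (NOT q AND r AND p) OR (q AND NOT r AND NOT p) OR (q AND r AND p)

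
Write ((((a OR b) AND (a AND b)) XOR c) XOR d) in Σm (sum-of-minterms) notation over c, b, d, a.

Σm(2, 3, 5, 6, 8, 9, 12, 15) = (NOT c AND NOT b AND d AND NOT a) OR (NOT c AND NOT b AND d AND a) OR (NOT c AND b AND NOT d AND a) OR (NOT c AND b AND d AND NOT a) OR (c AND NOT b AND NOT d AND NOT a) OR (c AND NOT b AND NOT d AND a) OR (c AND b AND NOT d AND NOT a) OR (c AND b AND d AND a)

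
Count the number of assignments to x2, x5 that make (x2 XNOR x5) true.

Satisfying assignments: (0,0), (1,1)
Count: 2 out of 4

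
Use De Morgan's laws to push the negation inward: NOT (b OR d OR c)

NOT b AND NOT d AND NOT c
De Morgan's: NOT(OR of terms) = AND of negations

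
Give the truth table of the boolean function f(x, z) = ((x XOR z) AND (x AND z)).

x | z | Output
--------------
0 | 0 | 0
0 | 1 | 0
1 | 0 | 0
1 | 1 | 0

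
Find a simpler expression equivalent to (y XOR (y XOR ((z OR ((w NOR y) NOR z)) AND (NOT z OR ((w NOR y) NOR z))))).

By XOR self-cancellation ((E XOR v) XOR v = E) then distribution ((E OR v) AND (E OR NOT v) = E):
= ((w NOR y) NOR z)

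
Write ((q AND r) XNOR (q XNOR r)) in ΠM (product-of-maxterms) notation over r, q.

ΠM(0) = (r OR q)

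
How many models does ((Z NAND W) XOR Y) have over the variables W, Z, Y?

Satisfying assignments: (0,0,0), (0,1,0), (1,0,0), (1,1,1)
Count: 4 out of 8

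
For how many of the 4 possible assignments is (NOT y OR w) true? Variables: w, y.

Satisfying assignments: (0,0), (1,0), (1,1)
Count: 3 out of 4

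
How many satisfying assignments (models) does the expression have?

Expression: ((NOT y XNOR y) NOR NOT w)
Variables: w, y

Satisfying assignments: (1,0), (1,1)
Count: 2 out of 4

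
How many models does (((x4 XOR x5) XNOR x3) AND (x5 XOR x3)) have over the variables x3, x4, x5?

Satisfying assignments: (0,1,1), (1,1,0)
Count: 2 out of 8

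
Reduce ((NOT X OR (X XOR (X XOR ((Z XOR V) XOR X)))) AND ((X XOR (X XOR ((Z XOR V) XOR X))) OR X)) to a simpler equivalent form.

By distribution ((E OR v) AND (E OR NOT v) = E) then XOR self-cancellation ((E XOR v) XOR v = E):
= ((Z XOR V) XOR X)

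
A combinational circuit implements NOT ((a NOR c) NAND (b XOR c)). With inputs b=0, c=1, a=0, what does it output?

Substituting: NOT ((0 NOR 1) NAND (0 XOR 1))
= 0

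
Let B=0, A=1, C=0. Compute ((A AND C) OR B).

Substituting: ((1 AND 0) OR 0)
= 0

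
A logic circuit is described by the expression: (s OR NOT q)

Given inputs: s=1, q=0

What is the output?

Substituting: (1 OR NOT 0)
= 1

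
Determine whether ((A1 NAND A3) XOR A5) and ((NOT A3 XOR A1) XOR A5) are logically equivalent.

No. Counterexample: with A1=0, A5=0, A3=1, Expression 1 = 1 but Expression 2 = 0.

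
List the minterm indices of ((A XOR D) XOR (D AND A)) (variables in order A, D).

Σm(1, 2, 3) = (NOT A AND D) OR (A AND NOT D) OR (A AND D)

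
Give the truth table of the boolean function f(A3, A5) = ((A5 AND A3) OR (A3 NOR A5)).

A3 | A5 | Output
----------------
0 | 0 | 1
0 | 1 | 0
1 | 0 | 0
1 | 1 | 1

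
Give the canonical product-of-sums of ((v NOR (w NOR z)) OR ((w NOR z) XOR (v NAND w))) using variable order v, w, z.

ΠM(0, 4, 6, 7) = (v OR w OR z) AND (NOT v OR w OR z) AND (NOT v OR NOT w OR z) AND (NOT v OR NOT w OR NOT z)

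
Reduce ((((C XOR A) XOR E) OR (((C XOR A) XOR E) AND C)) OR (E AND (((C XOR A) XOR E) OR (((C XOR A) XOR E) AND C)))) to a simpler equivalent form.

By absorption (E OR (E AND v) = E) then absorption (E OR (E AND v) = E):
= ((C XOR A) XOR E)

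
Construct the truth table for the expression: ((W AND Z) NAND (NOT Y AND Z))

W | Z | Y | Output
------------------
0 | 0 | 0 | 1
0 | 0 | 1 | 1
0 | 1 | 0 | 1
0 | 1 | 1 | 1
1 | 0 | 0 | 1
1 | 0 | 1 | 1
1 | 1 | 0 | 0
1 | 1 | 1 | 1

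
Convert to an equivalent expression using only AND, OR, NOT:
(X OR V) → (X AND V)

NOT (X OR V) OR (X AND V)
(Implication elimination: A → B = NOT A OR B)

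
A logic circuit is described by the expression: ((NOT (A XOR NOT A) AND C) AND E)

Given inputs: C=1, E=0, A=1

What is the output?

Substituting: ((NOT (1 XOR NOT 1) AND 1) AND 0)
= 0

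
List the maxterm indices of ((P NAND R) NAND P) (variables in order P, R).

ΠM(2) = (NOT P OR R)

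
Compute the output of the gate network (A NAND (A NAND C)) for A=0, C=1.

Substituting: (0 NAND (0 NAND 1))
= 1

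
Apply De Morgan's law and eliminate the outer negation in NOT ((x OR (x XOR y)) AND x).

NOT (x OR (x XOR y)) OR NOT x
De Morgan's: NOT(AND of terms) = OR of negations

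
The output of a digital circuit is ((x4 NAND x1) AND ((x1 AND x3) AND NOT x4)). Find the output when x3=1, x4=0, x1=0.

Substituting: ((0 NAND 0) AND ((0 AND 1) AND NOT 0))
= 0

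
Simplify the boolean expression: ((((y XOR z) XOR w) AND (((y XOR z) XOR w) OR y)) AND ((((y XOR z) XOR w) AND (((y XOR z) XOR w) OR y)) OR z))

By absorption (E AND (E OR v) = E) then absorption (E AND (E OR v) = E):
= ((y XOR z) XOR w)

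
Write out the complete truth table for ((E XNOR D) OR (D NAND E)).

D | E | Output
--------------
0 | 0 | 1
0 | 1 | 1
1 | 0 | 1
1 | 1 | 1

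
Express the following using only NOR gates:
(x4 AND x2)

((x4 NOR x4) NOR (x2 NOR x2))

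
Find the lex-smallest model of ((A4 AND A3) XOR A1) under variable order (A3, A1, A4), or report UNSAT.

A3=0, A1=1, A4=0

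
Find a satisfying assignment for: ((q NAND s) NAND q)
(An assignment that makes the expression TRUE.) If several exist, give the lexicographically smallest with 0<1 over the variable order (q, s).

q=0, s=0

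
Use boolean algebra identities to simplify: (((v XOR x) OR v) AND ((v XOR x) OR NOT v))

By distribution ((E OR v) AND (E OR NOT v) = E):
= (v XOR x)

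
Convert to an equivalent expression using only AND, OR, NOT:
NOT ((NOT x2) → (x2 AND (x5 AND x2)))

(NOT x2) AND NOT (x2 AND (x5 AND x2))
(Negated implication: NOT(A → B) = A AND NOT B)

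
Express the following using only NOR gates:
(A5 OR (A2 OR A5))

((A5 NOR ((A2 NOR A5) NOR (A2 NOR A5))) NOR (A5 NOR ((A2 NOR A5) NOR (A2 NOR A5))))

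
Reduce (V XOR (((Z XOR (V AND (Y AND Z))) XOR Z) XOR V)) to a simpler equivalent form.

By XOR self-cancellation ((E XOR v) XOR v = E) then XOR self-cancellation ((E XOR v) XOR v = E):
= (V AND (Y AND Z))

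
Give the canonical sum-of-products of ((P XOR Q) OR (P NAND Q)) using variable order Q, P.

Σm(0, 1, 2) = (NOT Q AND NOT P) OR (NOT Q AND P) OR (Q AND NOT P)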